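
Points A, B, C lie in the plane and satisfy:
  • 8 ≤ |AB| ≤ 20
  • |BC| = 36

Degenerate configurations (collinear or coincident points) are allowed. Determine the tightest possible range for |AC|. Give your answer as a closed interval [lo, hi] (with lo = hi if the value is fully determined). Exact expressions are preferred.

|AC| ∈ [16, 56]  (≈ [16.0000, 56.0000])

|AB| ∈ [8, 20]
|BC| ∈ {36}
|AC| ∈ [16, 56]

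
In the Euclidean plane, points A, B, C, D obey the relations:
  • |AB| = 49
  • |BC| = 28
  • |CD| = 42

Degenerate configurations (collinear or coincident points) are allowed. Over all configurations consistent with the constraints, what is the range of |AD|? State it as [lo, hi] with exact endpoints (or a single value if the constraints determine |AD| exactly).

|AD| ∈ [0, 119]  (≈ [0.0000, 119.0000])

|AB| ∈ {49}
|BC| ∈ {28}
|CD| ∈ {42}
|AC| ∈ [21, 77]
|BD| ∈ [14, 70]
|AD| ∈ [0, 119]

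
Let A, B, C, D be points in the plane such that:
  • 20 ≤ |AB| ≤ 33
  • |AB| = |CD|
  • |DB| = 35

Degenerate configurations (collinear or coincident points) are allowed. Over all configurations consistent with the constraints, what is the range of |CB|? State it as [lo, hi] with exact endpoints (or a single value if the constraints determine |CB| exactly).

|AB| ∈ [20, 33]
|BD| ∈ {35}
|CD| ∈ [20, 33]
|AD| ∈ [2, 68]
|BC| ∈ [2, 68]
|AC| ∈ [0, 101]

|CB| ∈ [2, 68]  (≈ [2.0000, 68.0000])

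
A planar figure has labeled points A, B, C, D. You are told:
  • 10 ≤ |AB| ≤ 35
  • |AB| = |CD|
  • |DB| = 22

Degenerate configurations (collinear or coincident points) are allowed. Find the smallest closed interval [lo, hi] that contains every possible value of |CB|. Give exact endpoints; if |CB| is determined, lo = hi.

|CB| ∈ [0, 57]  (≈ [0.0000, 57.0000])

|AB| ∈ [10, 35]
|BD| ∈ {22}
|CD| ∈ [10, 35]
|AD| ∈ [0, 57]
|BC| ∈ [0, 57]
|AC| ∈ [0, 92]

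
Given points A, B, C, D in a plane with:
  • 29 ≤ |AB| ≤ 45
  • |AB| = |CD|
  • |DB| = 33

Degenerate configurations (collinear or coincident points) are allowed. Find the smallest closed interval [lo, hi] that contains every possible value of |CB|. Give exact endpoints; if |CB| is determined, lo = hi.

|CB| ∈ [0, 78]  (≈ [0.0000, 78.0000])

|AB| ∈ [29, 45]
|BD| ∈ {33}
|CD| ∈ [29, 45]
|AD| ∈ [0, 78]
|BC| ∈ [0, 78]
|AC| ∈ [0, 123]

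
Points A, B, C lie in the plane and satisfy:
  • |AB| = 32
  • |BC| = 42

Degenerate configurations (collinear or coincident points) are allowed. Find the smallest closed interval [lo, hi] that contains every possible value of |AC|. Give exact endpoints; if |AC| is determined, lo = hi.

|AB| ∈ {32}
|BC| ∈ {42}
|AC| ∈ [10, 74]

|AC| ∈ [10, 74]  (≈ [10.0000, 74.0000])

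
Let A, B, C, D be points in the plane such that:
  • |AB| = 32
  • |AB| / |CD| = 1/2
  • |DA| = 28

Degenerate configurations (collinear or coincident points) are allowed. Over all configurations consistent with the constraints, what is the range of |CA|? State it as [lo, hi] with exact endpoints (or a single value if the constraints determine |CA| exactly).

|AB| ∈ {32}
|AD| ∈ {28}
|CD| ∈ {64}
|BD| ∈ [4, 60]
|AC| ∈ [36, 92]
|BC| ∈ [4, 124]

|CA| ∈ [36, 92]  (≈ [36.0000, 92.0000])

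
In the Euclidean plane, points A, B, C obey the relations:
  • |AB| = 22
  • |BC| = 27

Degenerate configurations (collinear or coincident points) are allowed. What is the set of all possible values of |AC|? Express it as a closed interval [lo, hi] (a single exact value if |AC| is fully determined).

|AB| ∈ {22}
|BC| ∈ {27}
|AC| ∈ [5, 49]

|AC| ∈ [5, 49]  (≈ [5.0000, 49.0000])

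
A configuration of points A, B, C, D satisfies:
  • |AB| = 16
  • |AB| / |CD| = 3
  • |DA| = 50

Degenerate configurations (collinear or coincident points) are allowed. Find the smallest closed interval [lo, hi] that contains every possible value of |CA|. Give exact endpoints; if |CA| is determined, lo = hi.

|CA| ∈ [134/3, 166/3]  (≈ [44.6667, 55.3333])

|AB| ∈ {16}
|AD| ∈ {50}
|CD| ∈ {16/3}
|BD| ∈ [34, 66]
|AC| ∈ [134/3, 166/3]
|BC| ∈ [86/3, 214/3]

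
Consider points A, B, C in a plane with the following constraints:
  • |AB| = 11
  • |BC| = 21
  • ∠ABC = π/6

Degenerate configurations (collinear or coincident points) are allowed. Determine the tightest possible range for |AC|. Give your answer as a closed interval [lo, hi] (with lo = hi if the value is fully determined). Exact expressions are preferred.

|AB| ∈ {11}
|BC| ∈ {21}
|AC| ∈ {√(562 - 231·√(3))}

|AC| = √(562 - 231·√(3))  (≈ 12.7238)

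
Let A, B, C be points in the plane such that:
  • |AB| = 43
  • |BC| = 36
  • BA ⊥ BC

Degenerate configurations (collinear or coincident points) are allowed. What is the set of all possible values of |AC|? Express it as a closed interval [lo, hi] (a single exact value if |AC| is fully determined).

|AB| ∈ {43}
|BC| ∈ {36}
|AC| ∈ {√(3145)}

|AC| = √(3145)  (≈ 56.0803)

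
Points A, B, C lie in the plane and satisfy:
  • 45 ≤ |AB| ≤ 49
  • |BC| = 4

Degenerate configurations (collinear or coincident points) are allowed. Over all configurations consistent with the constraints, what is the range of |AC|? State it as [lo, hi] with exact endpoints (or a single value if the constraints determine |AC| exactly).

|AB| ∈ [45, 49]
|BC| ∈ {4}
|AC| ∈ [41, 53]

|AC| ∈ [41, 53]  (≈ [41.0000, 53.0000])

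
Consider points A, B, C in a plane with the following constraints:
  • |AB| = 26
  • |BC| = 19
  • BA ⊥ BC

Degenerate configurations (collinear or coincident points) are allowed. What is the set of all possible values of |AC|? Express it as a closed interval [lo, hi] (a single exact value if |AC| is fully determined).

|AC| = √(1037)  (≈ 32.2025)

|AB| ∈ {26}
|BC| ∈ {19}
|AC| ∈ {√(1037)}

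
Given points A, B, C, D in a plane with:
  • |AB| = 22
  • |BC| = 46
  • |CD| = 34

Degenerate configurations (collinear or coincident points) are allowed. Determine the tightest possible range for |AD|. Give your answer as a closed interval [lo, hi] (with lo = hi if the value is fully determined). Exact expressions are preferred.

|AD| ∈ [0, 102]  (≈ [0.0000, 102.0000])

|AB| ∈ {22}
|BC| ∈ {46}
|CD| ∈ {34}
|AC| ∈ [24, 68]
|BD| ∈ [12, 80]
|AD| ∈ [0, 102]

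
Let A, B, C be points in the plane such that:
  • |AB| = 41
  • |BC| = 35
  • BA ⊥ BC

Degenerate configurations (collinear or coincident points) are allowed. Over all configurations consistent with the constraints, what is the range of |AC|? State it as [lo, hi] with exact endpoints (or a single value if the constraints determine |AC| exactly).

|AB| ∈ {41}
|BC| ∈ {35}
|AC| ∈ {√(2906)}

|AC| = √(2906)  (≈ 53.9073)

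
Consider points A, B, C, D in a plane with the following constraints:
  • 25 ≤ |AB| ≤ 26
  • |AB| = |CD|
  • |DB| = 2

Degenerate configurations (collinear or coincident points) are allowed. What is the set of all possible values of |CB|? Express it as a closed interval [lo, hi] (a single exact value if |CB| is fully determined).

|AB| ∈ [25, 26]
|BD| ∈ {2}
|CD| ∈ [25, 26]
|AD| ∈ [23, 28]
|BC| ∈ [23, 28]
|AC| ∈ [0, 54]

|CB| ∈ [23, 28]  (≈ [23.0000, 28.0000])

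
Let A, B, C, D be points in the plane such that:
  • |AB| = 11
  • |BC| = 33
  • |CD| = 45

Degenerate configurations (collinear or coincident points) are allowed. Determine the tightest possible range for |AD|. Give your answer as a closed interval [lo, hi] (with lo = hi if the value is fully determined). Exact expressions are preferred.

|AD| ∈ [1, 89]  (≈ [1.0000, 89.0000])

|AB| ∈ {11}
|BC| ∈ {33}
|CD| ∈ {45}
|AC| ∈ [22, 44]
|BD| ∈ [12, 78]
|AD| ∈ [1, 89]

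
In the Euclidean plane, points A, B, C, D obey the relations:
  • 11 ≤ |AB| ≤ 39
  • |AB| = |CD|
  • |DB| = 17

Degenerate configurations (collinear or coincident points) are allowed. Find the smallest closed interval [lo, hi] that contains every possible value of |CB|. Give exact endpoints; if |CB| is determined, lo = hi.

|AB| ∈ [11, 39]
|BD| ∈ {17}
|CD| ∈ [11, 39]
|AD| ∈ [0, 56]
|BC| ∈ [0, 56]
|AC| ∈ [0, 95]

|CB| ∈ [0, 56]  (≈ [0.0000, 56.0000])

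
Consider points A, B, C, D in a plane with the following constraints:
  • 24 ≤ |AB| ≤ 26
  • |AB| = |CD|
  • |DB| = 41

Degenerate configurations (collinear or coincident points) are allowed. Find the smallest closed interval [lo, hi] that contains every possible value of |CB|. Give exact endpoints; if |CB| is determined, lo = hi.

|CB| ∈ [15, 67]  (≈ [15.0000, 67.0000])

|AB| ∈ [24, 26]
|BD| ∈ {41}
|CD| ∈ [24, 26]
|AD| ∈ [15, 67]
|BC| ∈ [15, 67]
|AC| ∈ [0, 93]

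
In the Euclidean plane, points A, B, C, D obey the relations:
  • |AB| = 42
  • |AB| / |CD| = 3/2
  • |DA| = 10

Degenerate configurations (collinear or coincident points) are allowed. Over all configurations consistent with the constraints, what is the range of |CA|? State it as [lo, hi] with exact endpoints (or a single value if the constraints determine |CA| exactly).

|AB| ∈ {42}
|AD| ∈ {10}
|CD| ∈ {28}
|BD| ∈ [32, 52]
|AC| ∈ [18, 38]
|BC| ∈ [4, 80]

|CA| ∈ [18, 38]  (≈ [18.0000, 38.0000])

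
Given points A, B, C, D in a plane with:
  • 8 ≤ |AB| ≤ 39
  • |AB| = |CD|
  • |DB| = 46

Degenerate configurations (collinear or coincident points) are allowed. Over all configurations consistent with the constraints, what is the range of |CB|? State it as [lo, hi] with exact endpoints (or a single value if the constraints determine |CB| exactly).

|CB| ∈ [7, 85]  (≈ [7.0000, 85.0000])

|AB| ∈ [8, 39]
|BD| ∈ {46}
|CD| ∈ [8, 39]
|AD| ∈ [7, 85]
|BC| ∈ [7, 85]
|AC| ∈ [0, 124]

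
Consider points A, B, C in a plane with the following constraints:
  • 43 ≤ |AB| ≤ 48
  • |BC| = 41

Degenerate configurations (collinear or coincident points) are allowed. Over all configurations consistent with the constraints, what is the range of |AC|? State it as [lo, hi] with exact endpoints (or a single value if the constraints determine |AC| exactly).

|AC| ∈ [2, 89]  (≈ [2.0000, 89.0000])

|AB| ∈ [43, 48]
|BC| ∈ {41}
|AC| ∈ [2, 89]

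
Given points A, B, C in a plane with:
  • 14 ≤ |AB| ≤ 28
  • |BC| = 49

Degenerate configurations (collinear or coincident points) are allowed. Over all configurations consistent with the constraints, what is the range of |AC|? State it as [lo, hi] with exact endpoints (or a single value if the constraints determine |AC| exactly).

|AB| ∈ [14, 28]
|BC| ∈ {49}
|AC| ∈ [21, 77]

|AC| ∈ [21, 77]  (≈ [21.0000, 77.0000])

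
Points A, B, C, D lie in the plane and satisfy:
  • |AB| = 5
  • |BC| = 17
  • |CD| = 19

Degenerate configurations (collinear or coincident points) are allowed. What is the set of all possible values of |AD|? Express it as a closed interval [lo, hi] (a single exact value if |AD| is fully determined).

|AB| ∈ {5}
|BC| ∈ {17}
|CD| ∈ {19}
|AC| ∈ [12, 22]
|BD| ∈ [2, 36]
|AD| ∈ [0, 41]

|AD| ∈ [0, 41]  (≈ [0.0000, 41.0000])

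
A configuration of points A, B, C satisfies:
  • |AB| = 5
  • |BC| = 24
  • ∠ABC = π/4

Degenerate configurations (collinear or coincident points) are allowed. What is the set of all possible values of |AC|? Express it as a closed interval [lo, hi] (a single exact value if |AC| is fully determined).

|AB| ∈ {5}
|BC| ∈ {24}
|AC| ∈ {√(601 - 120·√(2))}

|AC| = √(601 - 120·√(2))  (≈ 20.7676)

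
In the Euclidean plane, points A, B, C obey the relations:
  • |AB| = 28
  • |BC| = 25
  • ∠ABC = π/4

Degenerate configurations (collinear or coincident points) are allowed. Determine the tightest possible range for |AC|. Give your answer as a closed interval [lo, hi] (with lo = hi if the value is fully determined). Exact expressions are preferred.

|AC| = √(1409 - 700·√(2))  (≈ 20.4707)

|AB| ∈ {28}
|BC| ∈ {25}
|AC| ∈ {√(1409 - 700·√(2))}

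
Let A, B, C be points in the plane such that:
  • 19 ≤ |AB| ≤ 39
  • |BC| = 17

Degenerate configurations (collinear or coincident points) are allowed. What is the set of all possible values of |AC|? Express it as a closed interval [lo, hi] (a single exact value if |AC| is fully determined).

|AC| ∈ [2, 56]  (≈ [2.0000, 56.0000])

|AB| ∈ [19, 39]
|BC| ∈ {17}
|AC| ∈ [2, 56]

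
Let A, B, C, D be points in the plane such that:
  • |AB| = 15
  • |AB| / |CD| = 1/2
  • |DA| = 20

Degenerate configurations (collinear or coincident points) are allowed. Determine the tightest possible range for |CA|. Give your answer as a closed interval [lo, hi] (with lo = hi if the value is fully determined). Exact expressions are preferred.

|CA| ∈ [10, 50]  (≈ [10.0000, 50.0000])

|AB| ∈ {15}
|AD| ∈ {20}
|CD| ∈ {30}
|BD| ∈ [5, 35]
|AC| ∈ [10, 50]
|BC| ∈ [0, 65]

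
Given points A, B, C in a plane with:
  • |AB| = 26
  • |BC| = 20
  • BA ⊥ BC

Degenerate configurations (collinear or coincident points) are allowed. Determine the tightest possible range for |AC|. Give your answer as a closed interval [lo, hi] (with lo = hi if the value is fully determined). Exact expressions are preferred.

|AC| = 2·√(269)  (≈ 32.8024)

|AB| ∈ {26}
|BC| ∈ {20}
|AC| ∈ {2·√(269)}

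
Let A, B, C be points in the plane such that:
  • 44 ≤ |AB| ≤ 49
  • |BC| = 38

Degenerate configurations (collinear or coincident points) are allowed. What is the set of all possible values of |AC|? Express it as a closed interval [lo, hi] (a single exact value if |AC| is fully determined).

|AC| ∈ [6, 87]  (≈ [6.0000, 87.0000])

|AB| ∈ [44, 49]
|BC| ∈ {38}
|AC| ∈ [6, 87]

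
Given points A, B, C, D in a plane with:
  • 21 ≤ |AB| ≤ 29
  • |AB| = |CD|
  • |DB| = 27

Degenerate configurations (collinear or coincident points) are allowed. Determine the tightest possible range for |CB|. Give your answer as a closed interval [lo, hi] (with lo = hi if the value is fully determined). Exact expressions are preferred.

|CB| ∈ [0, 56]  (≈ [0.0000, 56.0000])

|AB| ∈ [21, 29]
|BD| ∈ {27}
|CD| ∈ [21, 29]
|AD| ∈ [0, 56]
|BC| ∈ [0, 56]
|AC| ∈ [0, 85]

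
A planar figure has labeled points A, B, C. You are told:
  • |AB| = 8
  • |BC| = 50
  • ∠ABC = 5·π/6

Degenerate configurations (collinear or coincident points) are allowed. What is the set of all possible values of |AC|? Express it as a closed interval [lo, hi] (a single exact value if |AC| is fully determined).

|AB| ∈ {8}
|BC| ∈ {50}
|AC| ∈ {2·√(100·√(3) + 641)}

|AC| = 2·√(100·√(3) + 641)  (≈ 57.0686)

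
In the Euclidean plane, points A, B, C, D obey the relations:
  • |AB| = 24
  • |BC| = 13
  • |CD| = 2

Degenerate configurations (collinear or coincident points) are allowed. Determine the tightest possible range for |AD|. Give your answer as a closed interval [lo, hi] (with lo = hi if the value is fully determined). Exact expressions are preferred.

|AB| ∈ {24}
|BC| ∈ {13}
|CD| ∈ {2}
|AC| ∈ [11, 37]
|BD| ∈ [11, 15]
|AD| ∈ [9, 39]

|AD| ∈ [9, 39]  (≈ [9.0000, 39.0000])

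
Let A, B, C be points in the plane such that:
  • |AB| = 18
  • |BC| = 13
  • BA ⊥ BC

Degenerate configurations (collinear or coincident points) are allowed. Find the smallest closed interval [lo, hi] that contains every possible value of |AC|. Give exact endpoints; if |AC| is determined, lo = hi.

|AC| = √(493)  (≈ 22.2036)

|AB| ∈ {18}
|BC| ∈ {13}
|AC| ∈ {√(493)}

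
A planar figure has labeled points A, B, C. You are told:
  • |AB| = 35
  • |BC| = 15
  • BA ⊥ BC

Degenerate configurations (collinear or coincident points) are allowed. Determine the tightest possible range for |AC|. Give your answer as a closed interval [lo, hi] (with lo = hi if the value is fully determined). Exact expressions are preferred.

|AC| = 5·√(58)  (≈ 38.0789)

|AB| ∈ {35}
|BC| ∈ {15}
|AC| ∈ {5·√(58)}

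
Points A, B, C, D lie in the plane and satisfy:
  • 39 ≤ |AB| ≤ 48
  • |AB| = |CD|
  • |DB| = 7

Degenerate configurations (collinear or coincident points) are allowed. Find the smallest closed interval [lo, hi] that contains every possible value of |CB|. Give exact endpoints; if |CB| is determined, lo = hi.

|CB| ∈ [32, 55]  (≈ [32.0000, 55.0000])

|AB| ∈ [39, 48]
|BD| ∈ {7}
|CD| ∈ [39, 48]
|AD| ∈ [32, 55]
|BC| ∈ [32, 55]
|AC| ∈ [0, 103]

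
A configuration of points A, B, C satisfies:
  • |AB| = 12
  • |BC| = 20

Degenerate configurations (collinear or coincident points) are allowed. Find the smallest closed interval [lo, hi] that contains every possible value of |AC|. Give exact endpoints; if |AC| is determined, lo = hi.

|AB| ∈ {12}
|BC| ∈ {20}
|AC| ∈ [8, 32]

|AC| ∈ [8, 32]  (≈ [8.0000, 32.0000])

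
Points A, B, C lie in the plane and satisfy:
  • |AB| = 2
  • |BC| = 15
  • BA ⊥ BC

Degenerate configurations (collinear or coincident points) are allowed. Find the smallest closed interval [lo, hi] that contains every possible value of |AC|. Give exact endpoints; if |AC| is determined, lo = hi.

|AB| ∈ {2}
|BC| ∈ {15}
|AC| ∈ {√(229)}

|AC| = √(229)  (≈ 15.1327)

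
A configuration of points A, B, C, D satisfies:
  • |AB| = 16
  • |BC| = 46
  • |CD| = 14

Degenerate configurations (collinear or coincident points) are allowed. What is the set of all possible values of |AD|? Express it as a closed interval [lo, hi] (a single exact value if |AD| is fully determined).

|AD| ∈ [16, 76]  (≈ [16.0000, 76.0000])

|AB| ∈ {16}
|BC| ∈ {46}
|CD| ∈ {14}
|AC| ∈ [30, 62]
|BD| ∈ [32, 60]
|AD| ∈ [16, 76]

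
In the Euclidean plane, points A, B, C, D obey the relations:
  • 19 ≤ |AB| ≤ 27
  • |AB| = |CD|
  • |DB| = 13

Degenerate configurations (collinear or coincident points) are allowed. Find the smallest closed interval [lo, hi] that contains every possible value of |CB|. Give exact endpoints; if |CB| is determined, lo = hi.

|CB| ∈ [6, 40]  (≈ [6.0000, 40.0000])

|AB| ∈ [19, 27]
|BD| ∈ {13}
|CD| ∈ [19, 27]
|AD| ∈ [6, 40]
|BC| ∈ [6, 40]
|AC| ∈ [0, 67]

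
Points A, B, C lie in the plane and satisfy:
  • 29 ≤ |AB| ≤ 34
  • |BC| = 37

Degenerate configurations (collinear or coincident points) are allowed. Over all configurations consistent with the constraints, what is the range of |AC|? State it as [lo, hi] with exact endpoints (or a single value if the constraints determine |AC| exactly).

|AB| ∈ [29, 34]
|BC| ∈ {37}
|AC| ∈ [3, 71]

|AC| ∈ [3, 71]  (≈ [3.0000, 71.0000])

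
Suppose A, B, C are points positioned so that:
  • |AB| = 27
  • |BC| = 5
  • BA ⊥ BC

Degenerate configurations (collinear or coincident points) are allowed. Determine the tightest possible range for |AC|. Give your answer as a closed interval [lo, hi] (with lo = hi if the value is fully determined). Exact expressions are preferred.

|AB| ∈ {27}
|BC| ∈ {5}
|AC| ∈ {√(754)}

|AC| = √(754)  (≈ 27.4591)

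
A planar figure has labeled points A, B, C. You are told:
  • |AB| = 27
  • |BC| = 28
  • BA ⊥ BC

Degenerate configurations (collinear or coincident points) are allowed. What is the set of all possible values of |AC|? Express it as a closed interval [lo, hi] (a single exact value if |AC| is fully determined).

|AB| ∈ {27}
|BC| ∈ {28}
|AC| ∈ {√(1513)}

|AC| = √(1513)  (≈ 38.8973)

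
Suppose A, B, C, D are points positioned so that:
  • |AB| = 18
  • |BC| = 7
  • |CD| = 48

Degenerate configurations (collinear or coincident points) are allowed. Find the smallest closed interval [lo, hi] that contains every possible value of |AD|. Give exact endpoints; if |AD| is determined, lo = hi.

|AD| ∈ [23, 73]  (≈ [23.0000, 73.0000])

|AB| ∈ {18}
|BC| ∈ {7}
|CD| ∈ {48}
|AC| ∈ [11, 25]
|BD| ∈ [41, 55]
|AD| ∈ [23, 73]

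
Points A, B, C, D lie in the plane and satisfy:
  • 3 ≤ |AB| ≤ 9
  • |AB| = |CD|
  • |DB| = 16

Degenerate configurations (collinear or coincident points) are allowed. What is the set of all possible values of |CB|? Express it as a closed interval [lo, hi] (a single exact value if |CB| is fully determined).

|CB| ∈ [7, 25]  (≈ [7.0000, 25.0000])

|AB| ∈ [3, 9]
|BD| ∈ {16}
|CD| ∈ [3, 9]
|AD| ∈ [7, 25]
|BC| ∈ [7, 25]
|AC| ∈ [0, 34]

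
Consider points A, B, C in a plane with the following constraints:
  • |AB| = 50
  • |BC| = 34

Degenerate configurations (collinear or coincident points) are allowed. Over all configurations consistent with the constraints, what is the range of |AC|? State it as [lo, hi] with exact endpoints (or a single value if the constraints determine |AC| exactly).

|AC| ∈ [16, 84]  (≈ [16.0000, 84.0000])

|AB| ∈ {50}
|BC| ∈ {34}
|AC| ∈ [16, 84]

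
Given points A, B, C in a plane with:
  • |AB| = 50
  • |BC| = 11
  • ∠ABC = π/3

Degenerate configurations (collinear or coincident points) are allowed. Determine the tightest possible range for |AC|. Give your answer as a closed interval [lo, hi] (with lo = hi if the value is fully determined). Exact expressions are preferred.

|AC| = √(2071)  (≈ 45.5082)

|AB| ∈ {50}
|BC| ∈ {11}
|AC| ∈ {√(2071)}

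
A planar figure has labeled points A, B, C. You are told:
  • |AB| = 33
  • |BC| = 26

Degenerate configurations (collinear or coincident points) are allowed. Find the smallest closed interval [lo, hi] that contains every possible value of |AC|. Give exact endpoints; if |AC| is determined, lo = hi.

|AC| ∈ [7, 59]  (≈ [7.0000, 59.0000])

|AB| ∈ {33}
|BC| ∈ {26}
|AC| ∈ [7, 59]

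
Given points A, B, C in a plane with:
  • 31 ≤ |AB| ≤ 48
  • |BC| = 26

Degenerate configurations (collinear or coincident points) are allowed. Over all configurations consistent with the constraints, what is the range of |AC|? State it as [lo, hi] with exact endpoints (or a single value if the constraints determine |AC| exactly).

|AB| ∈ [31, 48]
|BC| ∈ {26}
|AC| ∈ [5, 74]

|AC| ∈ [5, 74]  (≈ [5.0000, 74.0000])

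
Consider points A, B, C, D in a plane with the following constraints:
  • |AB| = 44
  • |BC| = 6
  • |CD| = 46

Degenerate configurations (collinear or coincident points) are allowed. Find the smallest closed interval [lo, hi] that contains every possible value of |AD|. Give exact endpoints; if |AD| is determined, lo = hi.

|AB| ∈ {44}
|BC| ∈ {6}
|CD| ∈ {46}
|AC| ∈ [38, 50]
|BD| ∈ [40, 52]
|AD| ∈ [0, 96]

|AD| ∈ [0, 96]  (≈ [0.0000, 96.0000])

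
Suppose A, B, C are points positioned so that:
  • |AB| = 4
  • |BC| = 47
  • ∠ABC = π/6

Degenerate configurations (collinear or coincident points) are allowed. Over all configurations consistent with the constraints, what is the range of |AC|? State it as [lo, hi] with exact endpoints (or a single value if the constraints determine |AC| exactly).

|AC| = √(2225 - 188·√(3))  (≈ 43.5818)

|AB| ∈ {4}
|BC| ∈ {47}
|AC| ∈ {√(2225 - 188·√(3))}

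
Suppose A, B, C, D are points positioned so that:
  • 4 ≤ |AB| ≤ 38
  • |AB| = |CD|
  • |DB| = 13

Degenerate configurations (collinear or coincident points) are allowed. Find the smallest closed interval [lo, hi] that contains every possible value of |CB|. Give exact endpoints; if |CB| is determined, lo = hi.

|CB| ∈ [0, 51]  (≈ [0.0000, 51.0000])

|AB| ∈ [4, 38]
|BD| ∈ {13}
|CD| ∈ [4, 38]
|AD| ∈ [0, 51]
|BC| ∈ [0, 51]
|AC| ∈ [0, 89]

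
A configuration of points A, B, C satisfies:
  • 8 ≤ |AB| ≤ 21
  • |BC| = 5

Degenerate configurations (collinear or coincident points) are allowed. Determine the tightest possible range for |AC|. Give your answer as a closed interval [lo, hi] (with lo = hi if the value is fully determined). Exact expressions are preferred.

|AC| ∈ [3, 26]  (≈ [3.0000, 26.0000])

|AB| ∈ [8, 21]
|BC| ∈ {5}
|AC| ∈ [3, 26]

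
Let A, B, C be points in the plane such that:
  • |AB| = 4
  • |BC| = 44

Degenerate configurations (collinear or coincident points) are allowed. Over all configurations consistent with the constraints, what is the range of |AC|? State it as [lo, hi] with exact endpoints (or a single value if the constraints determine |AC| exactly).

|AC| ∈ [40, 48]  (≈ [40.0000, 48.0000])

|AB| ∈ {4}
|BC| ∈ {44}
|AC| ∈ [40, 48]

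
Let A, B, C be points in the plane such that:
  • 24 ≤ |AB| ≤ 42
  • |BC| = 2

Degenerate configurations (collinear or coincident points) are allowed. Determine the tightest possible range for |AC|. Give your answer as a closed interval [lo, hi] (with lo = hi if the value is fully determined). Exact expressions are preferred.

|AB| ∈ [24, 42]
|BC| ∈ {2}
|AC| ∈ [22, 44]

|AC| ∈ [22, 44]  (≈ [22.0000, 44.0000])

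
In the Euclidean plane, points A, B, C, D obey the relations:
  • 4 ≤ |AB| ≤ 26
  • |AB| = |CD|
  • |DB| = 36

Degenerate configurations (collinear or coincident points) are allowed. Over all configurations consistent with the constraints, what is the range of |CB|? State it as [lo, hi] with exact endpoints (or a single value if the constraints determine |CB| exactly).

|AB| ∈ [4, 26]
|BD| ∈ {36}
|CD| ∈ [4, 26]
|AD| ∈ [10, 62]
|BC| ∈ [10, 62]
|AC| ∈ [0, 88]

|CB| ∈ [10, 62]  (≈ [10.0000, 62.0000])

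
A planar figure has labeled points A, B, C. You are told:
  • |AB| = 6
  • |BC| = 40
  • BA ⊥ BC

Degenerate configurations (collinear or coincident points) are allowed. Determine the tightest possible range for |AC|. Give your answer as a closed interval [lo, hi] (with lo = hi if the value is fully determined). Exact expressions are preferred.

|AC| = 2·√(409)  (≈ 40.4475)

|AB| ∈ {6}
|BC| ∈ {40}
|AC| ∈ {2·√(409)}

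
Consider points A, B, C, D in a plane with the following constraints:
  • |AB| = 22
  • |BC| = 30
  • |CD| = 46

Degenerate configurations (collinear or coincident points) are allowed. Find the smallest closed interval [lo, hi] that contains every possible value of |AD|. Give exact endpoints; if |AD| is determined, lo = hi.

|AD| ∈ [0, 98]  (≈ [0.0000, 98.0000])

|AB| ∈ {22}
|BC| ∈ {30}
|CD| ∈ {46}
|AC| ∈ [8, 52]
|BD| ∈ [16, 76]
|AD| ∈ [0, 98]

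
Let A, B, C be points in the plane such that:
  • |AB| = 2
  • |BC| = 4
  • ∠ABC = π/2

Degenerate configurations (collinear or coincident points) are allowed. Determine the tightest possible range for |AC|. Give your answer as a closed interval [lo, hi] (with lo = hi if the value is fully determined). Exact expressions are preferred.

|AC| = 2·√(5)  (≈ 4.4721)

|AB| ∈ {2}
|BC| ∈ {4}
|AC| ∈ {2·√(5)}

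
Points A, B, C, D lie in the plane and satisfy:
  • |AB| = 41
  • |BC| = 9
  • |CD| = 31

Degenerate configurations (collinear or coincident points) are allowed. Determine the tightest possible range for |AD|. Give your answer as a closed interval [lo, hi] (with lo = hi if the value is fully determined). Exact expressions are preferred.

|AD| ∈ [1, 81]  (≈ [1.0000, 81.0000])

|AB| ∈ {41}
|BC| ∈ {9}
|CD| ∈ {31}
|AC| ∈ [32, 50]
|BD| ∈ [22, 40]
|AD| ∈ [1, 81]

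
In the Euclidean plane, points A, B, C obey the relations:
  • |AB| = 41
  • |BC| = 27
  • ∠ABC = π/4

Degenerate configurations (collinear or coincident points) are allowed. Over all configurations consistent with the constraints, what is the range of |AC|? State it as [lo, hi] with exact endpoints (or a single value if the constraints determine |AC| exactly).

|AB| ∈ {41}
|BC| ∈ {27}
|AC| ∈ {√(2410 - 1107·√(2))}

|AC| = √(2410 - 1107·√(2))  (≈ 29.0597)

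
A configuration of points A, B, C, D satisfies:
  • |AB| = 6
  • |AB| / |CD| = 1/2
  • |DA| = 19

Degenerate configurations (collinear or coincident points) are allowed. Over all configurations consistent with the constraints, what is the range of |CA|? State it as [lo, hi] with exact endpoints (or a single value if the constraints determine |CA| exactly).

|AB| ∈ {6}
|AD| ∈ {19}
|CD| ∈ {12}
|BD| ∈ [13, 25]
|AC| ∈ [7, 31]
|BC| ∈ [1, 37]

|CA| ∈ [7, 31]  (≈ [7.0000, 31.0000])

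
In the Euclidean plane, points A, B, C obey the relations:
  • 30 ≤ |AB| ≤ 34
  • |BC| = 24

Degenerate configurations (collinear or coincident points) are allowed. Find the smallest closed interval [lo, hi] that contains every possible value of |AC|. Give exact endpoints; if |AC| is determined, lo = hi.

|AB| ∈ [30, 34]
|BC| ∈ {24}
|AC| ∈ [6, 58]

|AC| ∈ [6, 58]  (≈ [6.0000, 58.0000])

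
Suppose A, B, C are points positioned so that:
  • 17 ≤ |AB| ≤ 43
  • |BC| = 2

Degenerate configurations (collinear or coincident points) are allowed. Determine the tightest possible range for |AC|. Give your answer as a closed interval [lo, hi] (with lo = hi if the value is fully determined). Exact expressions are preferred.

|AB| ∈ [17, 43]
|BC| ∈ {2}
|AC| ∈ [15, 45]

|AC| ∈ [15, 45]  (≈ [15.0000, 45.0000])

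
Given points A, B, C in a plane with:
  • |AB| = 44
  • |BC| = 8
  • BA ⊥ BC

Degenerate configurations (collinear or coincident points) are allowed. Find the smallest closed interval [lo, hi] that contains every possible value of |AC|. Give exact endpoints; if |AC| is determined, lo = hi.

|AC| = 20·√(5)  (≈ 44.7214)

|AB| ∈ {44}
|BC| ∈ {8}
|AC| ∈ {20·√(5)}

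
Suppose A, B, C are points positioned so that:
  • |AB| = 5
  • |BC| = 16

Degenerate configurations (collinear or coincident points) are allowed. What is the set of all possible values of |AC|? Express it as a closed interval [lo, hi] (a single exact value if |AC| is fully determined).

|AC| ∈ [11, 21]  (≈ [11.0000, 21.0000])

|AB| ∈ {5}
|BC| ∈ {16}
|AC| ∈ [11, 21]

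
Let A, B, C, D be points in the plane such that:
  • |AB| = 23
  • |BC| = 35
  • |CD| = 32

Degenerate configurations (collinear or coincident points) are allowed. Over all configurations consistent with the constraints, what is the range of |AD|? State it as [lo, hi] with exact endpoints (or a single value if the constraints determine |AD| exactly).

|AB| ∈ {23}
|BC| ∈ {35}
|CD| ∈ {32}
|AC| ∈ [12, 58]
|BD| ∈ [3, 67]
|AD| ∈ [0, 90]

|AD| ∈ [0, 90]  (≈ [0.0000, 90.0000])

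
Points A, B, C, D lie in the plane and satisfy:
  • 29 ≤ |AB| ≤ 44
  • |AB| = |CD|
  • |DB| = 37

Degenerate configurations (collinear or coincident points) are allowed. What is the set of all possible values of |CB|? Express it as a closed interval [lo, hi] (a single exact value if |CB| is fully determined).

|CB| ∈ [0, 81]  (≈ [0.0000, 81.0000])

|AB| ∈ [29, 44]
|BD| ∈ {37}
|CD| ∈ [29, 44]
|AD| ∈ [0, 81]
|BC| ∈ [0, 81]
|AC| ∈ [0, 125]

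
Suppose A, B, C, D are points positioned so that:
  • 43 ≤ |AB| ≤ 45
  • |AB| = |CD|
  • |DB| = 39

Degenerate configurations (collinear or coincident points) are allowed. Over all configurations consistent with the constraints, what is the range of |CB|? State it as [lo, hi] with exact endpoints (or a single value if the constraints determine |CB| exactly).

|CB| ∈ [4, 84]  (≈ [4.0000, 84.0000])

|AB| ∈ [43, 45]
|BD| ∈ {39}
|CD| ∈ [43, 45]
|AD| ∈ [4, 84]
|BC| ∈ [4, 84]
|AC| ∈ [0, 129]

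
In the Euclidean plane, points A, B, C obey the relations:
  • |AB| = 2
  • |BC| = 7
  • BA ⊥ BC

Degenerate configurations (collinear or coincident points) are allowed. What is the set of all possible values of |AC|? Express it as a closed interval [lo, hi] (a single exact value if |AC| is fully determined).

|AC| = √(53)  (≈ 7.2801)

|AB| ∈ {2}
|BC| ∈ {7}
|AC| ∈ {√(53)}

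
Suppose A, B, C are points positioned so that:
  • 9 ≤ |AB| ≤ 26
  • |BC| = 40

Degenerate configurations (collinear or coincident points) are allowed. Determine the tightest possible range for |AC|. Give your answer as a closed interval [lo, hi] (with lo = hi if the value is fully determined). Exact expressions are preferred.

|AB| ∈ [9, 26]
|BC| ∈ {40}
|AC| ∈ [14, 66]

|AC| ∈ [14, 66]  (≈ [14.0000, 66.0000])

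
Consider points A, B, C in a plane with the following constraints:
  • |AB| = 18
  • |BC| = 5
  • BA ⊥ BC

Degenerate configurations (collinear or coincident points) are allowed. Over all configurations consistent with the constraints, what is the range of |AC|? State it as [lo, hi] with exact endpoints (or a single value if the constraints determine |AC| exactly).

|AC| = √(349)  (≈ 18.6815)

|AB| ∈ {18}
|BC| ∈ {5}
|AC| ∈ {√(349)}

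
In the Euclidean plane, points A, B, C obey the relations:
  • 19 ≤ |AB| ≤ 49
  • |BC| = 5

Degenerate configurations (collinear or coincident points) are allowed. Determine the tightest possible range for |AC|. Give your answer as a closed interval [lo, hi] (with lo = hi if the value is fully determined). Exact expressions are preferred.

|AC| ∈ [14, 54]  (≈ [14.0000, 54.0000])

|AB| ∈ [19, 49]
|BC| ∈ {5}
|AC| ∈ [14, 54]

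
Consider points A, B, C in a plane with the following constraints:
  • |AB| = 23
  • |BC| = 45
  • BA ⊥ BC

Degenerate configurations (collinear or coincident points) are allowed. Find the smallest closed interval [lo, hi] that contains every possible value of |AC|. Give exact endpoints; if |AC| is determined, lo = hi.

|AB| ∈ {23}
|BC| ∈ {45}
|AC| ∈ {√(2554)}

|AC| = √(2554)  (≈ 50.5371)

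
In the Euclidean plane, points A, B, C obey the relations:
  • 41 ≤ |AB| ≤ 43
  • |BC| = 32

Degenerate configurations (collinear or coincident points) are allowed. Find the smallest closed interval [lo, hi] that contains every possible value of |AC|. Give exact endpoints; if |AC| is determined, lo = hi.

|AC| ∈ [9, 75]  (≈ [9.0000, 75.0000])

|AB| ∈ [41, 43]
|BC| ∈ {32}
|AC| ∈ [9, 75]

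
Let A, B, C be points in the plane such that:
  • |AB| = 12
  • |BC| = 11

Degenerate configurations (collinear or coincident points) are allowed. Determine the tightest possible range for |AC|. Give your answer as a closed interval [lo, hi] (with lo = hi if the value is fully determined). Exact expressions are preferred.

|AC| ∈ [1, 23]  (≈ [1.0000, 23.0000])

|AB| ∈ {12}
|BC| ∈ {11}
|AC| ∈ [1, 23]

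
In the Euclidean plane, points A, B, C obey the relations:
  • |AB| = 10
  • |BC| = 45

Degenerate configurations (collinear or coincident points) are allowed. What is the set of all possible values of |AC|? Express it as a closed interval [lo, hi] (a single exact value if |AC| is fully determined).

|AC| ∈ [35, 55]  (≈ [35.0000, 55.0000])

|AB| ∈ {10}
|BC| ∈ {45}
|AC| ∈ [35, 55]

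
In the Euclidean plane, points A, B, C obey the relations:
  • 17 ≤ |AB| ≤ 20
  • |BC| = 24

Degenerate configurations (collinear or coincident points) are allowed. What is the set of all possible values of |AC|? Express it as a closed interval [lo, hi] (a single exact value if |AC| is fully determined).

|AC| ∈ [4, 44]  (≈ [4.0000, 44.0000])

|AB| ∈ [17, 20]
|BC| ∈ {24}
|AC| ∈ [4, 44]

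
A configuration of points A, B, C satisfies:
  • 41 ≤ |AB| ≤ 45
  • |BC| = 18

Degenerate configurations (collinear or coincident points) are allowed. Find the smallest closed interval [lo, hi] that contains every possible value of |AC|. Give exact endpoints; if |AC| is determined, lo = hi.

|AB| ∈ [41, 45]
|BC| ∈ {18}
|AC| ∈ [23, 63]

|AC| ∈ [23, 63]  (≈ [23.0000, 63.0000])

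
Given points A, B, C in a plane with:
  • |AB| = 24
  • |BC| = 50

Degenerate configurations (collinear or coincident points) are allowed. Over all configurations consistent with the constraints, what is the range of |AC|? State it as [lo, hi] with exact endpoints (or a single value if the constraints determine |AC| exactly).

|AB| ∈ {24}
|BC| ∈ {50}
|AC| ∈ [26, 74]

|AC| ∈ [26, 74]  (≈ [26.0000, 74.0000])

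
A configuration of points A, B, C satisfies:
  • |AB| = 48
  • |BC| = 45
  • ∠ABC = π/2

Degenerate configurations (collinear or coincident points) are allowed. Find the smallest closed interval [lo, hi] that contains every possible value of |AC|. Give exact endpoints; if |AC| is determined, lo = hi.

|AB| ∈ {48}
|BC| ∈ {45}
|AC| ∈ {3·√(481)}

|AC| = 3·√(481)  (≈ 65.7951)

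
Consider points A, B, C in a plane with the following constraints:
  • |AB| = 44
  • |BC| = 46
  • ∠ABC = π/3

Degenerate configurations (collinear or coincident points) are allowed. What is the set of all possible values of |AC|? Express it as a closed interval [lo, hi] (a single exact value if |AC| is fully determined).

|AB| ∈ {44}
|BC| ∈ {46}
|AC| ∈ {26·√(3)}

|AC| = 26·√(3)  (≈ 45.0333)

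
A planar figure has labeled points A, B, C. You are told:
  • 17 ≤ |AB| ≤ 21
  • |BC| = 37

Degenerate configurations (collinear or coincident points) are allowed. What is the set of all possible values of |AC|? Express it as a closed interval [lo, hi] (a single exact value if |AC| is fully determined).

|AB| ∈ [17, 21]
|BC| ∈ {37}
|AC| ∈ [16, 58]

|AC| ∈ [16, 58]  (≈ [16.0000, 58.0000])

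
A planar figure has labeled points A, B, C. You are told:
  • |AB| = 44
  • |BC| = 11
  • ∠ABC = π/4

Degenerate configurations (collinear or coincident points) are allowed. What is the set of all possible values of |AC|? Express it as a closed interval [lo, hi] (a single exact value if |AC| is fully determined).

|AB| ∈ {44}
|BC| ∈ {11}
|AC| ∈ {11·√(17 - 4·√(2))}

|AC| = 11·√(17 - 4·√(2))  (≈ 37.0475)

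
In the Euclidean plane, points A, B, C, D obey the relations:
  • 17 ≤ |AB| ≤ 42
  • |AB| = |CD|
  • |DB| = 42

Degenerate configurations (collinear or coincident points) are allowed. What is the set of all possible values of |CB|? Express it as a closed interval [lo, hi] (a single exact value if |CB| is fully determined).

|AB| ∈ [17, 42]
|BD| ∈ {42}
|CD| ∈ [17, 42]
|AD| ∈ [0, 84]
|BC| ∈ [0, 84]
|AC| ∈ [0, 126]

|CB| ∈ [0, 84]  (≈ [0.0000, 84.0000])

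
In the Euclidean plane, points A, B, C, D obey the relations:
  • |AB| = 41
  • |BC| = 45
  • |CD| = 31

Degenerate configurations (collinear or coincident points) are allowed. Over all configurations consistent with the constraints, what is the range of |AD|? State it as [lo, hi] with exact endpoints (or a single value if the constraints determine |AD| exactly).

|AB| ∈ {41}
|BC| ∈ {45}
|CD| ∈ {31}
|AC| ∈ [4, 86]
|BD| ∈ [14, 76]
|AD| ∈ [0, 117]

|AD| ∈ [0, 117]  (≈ [0.0000, 117.0000])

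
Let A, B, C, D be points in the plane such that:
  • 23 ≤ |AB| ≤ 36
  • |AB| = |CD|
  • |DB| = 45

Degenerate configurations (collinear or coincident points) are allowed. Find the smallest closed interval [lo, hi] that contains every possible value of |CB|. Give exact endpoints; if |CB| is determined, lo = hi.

|CB| ∈ [9, 81]  (≈ [9.0000, 81.0000])

|AB| ∈ [23, 36]
|BD| ∈ {45}
|CD| ∈ [23, 36]
|AD| ∈ [9, 81]
|BC| ∈ [9, 81]
|AC| ∈ [0, 117]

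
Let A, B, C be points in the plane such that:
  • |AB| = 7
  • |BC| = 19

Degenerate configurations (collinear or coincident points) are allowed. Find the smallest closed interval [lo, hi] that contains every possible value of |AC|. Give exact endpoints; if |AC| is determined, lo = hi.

|AB| ∈ {7}
|BC| ∈ {19}
|AC| ∈ [12, 26]

|AC| ∈ [12, 26]  (≈ [12.0000, 26.0000])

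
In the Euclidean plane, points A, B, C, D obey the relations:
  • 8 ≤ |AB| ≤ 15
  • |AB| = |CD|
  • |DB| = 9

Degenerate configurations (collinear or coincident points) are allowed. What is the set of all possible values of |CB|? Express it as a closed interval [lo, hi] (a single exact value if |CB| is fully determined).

|AB| ∈ [8, 15]
|BD| ∈ {9}
|CD| ∈ [8, 15]
|AD| ∈ [0, 24]
|BC| ∈ [0, 24]
|AC| ∈ [0, 39]

|CB| ∈ [0, 24]  (≈ [0.0000, 24.0000])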